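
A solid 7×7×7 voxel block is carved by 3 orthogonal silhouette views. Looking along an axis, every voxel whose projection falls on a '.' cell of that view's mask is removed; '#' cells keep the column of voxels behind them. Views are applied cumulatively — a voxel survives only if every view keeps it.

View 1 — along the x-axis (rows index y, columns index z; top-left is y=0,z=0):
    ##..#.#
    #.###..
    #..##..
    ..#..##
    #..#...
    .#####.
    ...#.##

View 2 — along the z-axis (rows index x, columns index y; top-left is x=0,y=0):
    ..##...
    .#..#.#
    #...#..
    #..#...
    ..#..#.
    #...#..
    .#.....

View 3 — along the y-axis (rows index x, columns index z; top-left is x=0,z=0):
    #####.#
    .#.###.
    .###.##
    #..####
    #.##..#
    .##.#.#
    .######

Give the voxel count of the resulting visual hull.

28 voxels

full grid |V| = 343
[1] x-view keeps 24 columns → grid now 168
[2] z-view keeps 14 columns → grid now 46
[3] y-view keeps 34 columns → grid now 28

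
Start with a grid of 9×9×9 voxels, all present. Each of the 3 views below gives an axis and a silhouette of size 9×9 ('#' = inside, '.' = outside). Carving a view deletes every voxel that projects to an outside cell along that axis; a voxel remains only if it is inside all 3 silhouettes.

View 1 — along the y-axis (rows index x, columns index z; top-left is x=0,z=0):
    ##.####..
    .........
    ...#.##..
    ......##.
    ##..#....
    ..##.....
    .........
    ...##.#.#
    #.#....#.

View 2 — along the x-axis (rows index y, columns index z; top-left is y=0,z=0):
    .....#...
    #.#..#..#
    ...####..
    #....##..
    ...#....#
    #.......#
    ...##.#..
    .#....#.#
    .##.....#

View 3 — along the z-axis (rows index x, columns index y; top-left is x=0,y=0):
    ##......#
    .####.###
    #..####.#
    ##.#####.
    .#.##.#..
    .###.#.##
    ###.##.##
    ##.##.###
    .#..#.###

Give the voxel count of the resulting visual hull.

full grid |V| = 729
carve view 1 (along y, XZ-mask fill 23/81): 207 voxels remain
carve view 2 (along x, YZ-mask fill 25/81): 64 voxels remain
carve view 3 (along z, XY-mask fill 52/81): 32 voxels remain

remaining voxels: 32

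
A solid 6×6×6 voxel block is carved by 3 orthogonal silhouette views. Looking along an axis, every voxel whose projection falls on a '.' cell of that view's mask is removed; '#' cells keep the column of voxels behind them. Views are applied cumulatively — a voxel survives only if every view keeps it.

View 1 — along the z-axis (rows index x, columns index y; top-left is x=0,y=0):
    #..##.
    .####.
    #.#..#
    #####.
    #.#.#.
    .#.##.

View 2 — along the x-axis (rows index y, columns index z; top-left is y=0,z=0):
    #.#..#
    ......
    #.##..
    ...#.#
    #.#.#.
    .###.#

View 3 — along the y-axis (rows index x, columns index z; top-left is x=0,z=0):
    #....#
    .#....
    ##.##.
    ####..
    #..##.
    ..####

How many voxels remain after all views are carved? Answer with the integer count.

remaining voxels: 26

before carving: 216 voxels (6×6×6)
[1] z-view keeps 21 columns → grid now 126
[2] x-view keeps 15 columns → grid now 51
[3] y-view keeps 18 columns → grid now 26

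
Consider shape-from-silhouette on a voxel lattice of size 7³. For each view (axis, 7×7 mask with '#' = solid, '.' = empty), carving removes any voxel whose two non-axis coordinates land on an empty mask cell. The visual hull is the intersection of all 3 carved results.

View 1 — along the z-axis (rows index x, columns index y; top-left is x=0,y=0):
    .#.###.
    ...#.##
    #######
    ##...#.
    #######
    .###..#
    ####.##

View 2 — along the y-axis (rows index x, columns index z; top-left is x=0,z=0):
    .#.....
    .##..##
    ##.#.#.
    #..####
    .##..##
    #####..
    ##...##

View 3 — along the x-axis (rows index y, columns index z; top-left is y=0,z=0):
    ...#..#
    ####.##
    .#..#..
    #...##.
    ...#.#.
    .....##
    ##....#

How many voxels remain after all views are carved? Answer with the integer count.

full grid |V| = 343
carve view 1 (along z, XY-mask fill 34/49): 238 voxels remain
carve view 2 (along y, XZ-mask fill 27/49): 131 voxels remain
carve view 3 (along x, YZ-mask fill 20/49): 62 voxels remain

voxel count = 62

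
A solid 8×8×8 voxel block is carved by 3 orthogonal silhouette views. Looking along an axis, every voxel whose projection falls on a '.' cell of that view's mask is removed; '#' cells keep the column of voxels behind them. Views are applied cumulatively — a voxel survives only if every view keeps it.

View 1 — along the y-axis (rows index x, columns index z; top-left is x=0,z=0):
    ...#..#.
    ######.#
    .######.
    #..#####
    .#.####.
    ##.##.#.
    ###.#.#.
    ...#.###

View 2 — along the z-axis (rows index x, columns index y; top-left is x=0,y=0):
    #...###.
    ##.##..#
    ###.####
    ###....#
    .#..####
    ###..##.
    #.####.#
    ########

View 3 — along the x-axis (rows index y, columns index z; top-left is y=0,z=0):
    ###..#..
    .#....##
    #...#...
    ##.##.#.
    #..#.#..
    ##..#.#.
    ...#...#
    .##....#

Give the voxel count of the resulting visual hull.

87 voxels

initial block: 8^3 = 512
[1] y-view keeps 40 columns → grid now 320
[2] z-view keeps 44 columns → grid now 221
[3] x-view keeps 26 columns → grid now 87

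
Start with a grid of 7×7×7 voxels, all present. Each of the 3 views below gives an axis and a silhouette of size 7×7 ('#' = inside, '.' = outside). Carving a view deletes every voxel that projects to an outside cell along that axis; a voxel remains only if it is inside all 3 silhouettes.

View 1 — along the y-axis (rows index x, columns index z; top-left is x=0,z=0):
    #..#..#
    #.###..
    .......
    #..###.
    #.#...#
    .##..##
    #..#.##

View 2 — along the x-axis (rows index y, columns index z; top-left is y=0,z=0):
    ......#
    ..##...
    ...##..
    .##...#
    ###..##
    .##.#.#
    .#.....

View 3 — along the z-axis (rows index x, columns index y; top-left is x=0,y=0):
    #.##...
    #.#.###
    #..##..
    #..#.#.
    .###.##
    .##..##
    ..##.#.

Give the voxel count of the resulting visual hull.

|visual hull| = 23

initial block: 7^3 = 343
step 1: project along y, AND mask (22/49) → |grid| = 154
step 2: project along x, AND mask (18/49) → |grid| = 52
step 3: project along z, AND mask (26/49) → |grid| = 23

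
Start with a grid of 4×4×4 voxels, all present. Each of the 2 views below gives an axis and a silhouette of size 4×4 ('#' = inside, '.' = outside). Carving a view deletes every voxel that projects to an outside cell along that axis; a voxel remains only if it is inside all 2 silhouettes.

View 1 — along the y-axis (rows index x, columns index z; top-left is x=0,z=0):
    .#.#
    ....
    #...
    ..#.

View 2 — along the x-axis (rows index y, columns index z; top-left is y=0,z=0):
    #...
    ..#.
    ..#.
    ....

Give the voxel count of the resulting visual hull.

remaining voxels: 3

before carving: 64 voxels (4×4×4)
step 1: project along y, AND mask (4/16) → |grid| = 16
step 2: project along x, AND mask (3/16) → |grid| = 3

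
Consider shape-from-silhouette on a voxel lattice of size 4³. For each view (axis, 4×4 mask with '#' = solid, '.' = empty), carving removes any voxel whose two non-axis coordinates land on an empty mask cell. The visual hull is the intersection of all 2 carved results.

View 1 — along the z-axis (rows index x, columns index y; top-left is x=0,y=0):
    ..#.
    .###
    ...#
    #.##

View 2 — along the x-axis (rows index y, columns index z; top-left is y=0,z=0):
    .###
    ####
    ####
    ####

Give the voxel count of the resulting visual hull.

initial block: 4^3 = 64
step 1: project along z, AND mask (8/16) → |grid| = 32
step 2: project along x, AND mask (15/16) → |grid| = 31

|visual hull| = 31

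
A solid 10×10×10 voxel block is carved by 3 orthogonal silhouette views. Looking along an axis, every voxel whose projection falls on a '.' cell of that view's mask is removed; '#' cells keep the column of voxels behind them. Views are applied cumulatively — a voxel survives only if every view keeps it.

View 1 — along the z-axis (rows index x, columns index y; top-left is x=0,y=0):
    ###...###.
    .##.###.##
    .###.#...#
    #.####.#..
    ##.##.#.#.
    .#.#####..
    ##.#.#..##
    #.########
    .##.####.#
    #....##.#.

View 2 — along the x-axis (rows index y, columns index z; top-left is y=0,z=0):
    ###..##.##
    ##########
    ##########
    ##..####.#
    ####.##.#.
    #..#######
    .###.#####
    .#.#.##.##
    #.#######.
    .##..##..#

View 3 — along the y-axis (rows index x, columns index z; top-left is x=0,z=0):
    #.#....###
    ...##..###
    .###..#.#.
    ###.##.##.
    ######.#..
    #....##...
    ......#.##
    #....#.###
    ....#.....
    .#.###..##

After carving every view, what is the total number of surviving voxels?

start: 10×10×10 = 1000 voxels
V1 z: intersect with XY mask (62 set) -- 620 left
V2 x: intersect with YZ mask (76 set) -- 479 left
V3 y: intersect with XZ mask (47 set) -- 216 left

remaining voxels: 216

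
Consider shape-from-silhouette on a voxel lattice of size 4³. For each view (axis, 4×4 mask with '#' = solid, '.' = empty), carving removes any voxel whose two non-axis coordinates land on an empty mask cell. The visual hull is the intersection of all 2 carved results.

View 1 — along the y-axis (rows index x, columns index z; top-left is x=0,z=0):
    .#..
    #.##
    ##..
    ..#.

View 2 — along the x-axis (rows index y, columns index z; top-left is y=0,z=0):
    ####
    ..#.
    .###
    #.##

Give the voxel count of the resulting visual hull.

start: 4×4×4 = 64 voxels
[1] y-view keeps 7 columns → grid now 28
[2] x-view keeps 11 columns → grid now 19

remaining voxels: 19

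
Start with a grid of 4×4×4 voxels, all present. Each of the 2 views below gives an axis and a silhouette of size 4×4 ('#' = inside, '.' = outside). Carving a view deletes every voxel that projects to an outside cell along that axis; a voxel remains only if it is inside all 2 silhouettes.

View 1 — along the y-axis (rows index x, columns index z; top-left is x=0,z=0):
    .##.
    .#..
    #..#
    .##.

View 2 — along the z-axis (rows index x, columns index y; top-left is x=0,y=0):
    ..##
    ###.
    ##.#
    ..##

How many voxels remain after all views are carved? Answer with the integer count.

start: 4×4×4 = 64 voxels
[1] y-view keeps 7 columns → grid now 28
[2] z-view keeps 10 columns → grid now 17

|visual hull| = 17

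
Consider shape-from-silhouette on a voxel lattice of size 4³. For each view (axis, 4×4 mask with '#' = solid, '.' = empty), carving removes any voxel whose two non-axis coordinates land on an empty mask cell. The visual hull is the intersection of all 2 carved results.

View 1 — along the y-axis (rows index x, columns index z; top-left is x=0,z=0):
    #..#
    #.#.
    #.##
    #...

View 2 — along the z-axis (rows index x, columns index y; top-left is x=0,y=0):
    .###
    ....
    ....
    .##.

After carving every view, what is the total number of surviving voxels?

start: 4×4×4 = 64 voxels
carve view 1 (along y, XZ-mask fill 8/16): 32 voxels remain
carve view 2 (along z, XY-mask fill 5/16): 8 voxels remain

remaining voxels: 8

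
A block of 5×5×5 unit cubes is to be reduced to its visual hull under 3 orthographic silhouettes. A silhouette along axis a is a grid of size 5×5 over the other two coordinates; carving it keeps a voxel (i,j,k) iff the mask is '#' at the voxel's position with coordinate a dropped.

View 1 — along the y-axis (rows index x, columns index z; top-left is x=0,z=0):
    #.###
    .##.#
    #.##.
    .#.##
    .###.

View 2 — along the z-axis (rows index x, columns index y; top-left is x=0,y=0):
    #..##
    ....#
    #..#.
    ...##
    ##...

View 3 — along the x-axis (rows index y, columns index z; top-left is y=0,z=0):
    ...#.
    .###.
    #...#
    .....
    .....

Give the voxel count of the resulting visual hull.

initial block: 5^3 = 125
after view 1 [y-axis, 16 of 25 cells solid] → remaining = 80
after view 2 [z-axis, 10 of 25 cells solid] → remaining = 33
after view 3 [x-axis, 6 of 25 cells solid] → remaining = 6

|visual hull| = 6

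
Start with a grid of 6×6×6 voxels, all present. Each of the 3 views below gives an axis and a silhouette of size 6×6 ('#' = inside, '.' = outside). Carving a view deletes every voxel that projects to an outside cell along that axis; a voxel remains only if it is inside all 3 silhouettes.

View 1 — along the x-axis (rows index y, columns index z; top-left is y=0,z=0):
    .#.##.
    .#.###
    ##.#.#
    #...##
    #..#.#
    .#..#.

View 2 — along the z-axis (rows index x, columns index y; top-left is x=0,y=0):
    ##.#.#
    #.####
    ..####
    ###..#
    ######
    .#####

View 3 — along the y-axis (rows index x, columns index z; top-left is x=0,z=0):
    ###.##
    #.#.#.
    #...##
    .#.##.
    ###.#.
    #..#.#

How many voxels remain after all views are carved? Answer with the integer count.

|visual hull| = 55

initial block: 6^3 = 216
V1 x: intersect with YZ mask (19 set) -- 114 left
V2 z: intersect with XY mask (28 set) -- 87 left
V3 y: intersect with XZ mask (21 set) -- 55 left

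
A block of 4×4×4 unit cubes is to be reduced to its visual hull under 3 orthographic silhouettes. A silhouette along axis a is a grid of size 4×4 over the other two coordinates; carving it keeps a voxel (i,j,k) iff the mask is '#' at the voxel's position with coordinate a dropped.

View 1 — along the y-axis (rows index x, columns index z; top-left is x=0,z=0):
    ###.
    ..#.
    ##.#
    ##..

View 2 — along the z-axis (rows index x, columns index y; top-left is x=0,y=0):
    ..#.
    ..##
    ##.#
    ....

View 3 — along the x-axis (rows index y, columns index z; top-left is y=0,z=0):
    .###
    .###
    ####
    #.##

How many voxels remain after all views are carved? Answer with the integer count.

before carving: 64 voxels (4×4×4)
after view 1 [y-axis, 9 of 16 cells solid] → remaining = 36
after view 2 [z-axis, 6 of 16 cells solid] → remaining = 14
after view 3 [x-axis, 13 of 16 cells solid] → remaining = 11

|visual hull| = 11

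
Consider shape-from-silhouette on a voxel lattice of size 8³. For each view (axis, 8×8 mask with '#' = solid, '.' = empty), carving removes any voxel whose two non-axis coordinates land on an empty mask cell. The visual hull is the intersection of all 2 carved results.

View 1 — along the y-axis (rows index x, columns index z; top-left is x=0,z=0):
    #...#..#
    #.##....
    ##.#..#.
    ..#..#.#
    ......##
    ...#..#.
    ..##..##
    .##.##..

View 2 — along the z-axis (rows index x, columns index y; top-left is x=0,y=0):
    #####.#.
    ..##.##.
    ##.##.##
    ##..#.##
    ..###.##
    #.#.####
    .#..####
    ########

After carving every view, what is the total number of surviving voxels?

full grid |V| = 512
  1. axis=1 (XZ plane), |mask|=25  ⇒  voxels=200
  2. axis=2 (XY plane), |mask|=45  ⇒  voxels=143

remaining voxels: 143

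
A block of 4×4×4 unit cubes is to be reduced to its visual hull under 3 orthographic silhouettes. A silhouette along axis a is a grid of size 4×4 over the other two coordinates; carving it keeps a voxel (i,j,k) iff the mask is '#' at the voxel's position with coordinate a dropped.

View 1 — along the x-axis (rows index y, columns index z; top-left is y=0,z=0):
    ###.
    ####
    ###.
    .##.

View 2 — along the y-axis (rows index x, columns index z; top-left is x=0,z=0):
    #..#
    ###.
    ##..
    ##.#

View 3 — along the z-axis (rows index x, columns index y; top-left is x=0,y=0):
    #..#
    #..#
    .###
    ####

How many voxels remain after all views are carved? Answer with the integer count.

voxel count = 19

full grid |V| = 64
V1 x: intersect with YZ mask (12 set) -- 48 left
V2 y: intersect with XZ mask (10 set) -- 30 left
V3 z: intersect with XY mask (11 set) -- 19 left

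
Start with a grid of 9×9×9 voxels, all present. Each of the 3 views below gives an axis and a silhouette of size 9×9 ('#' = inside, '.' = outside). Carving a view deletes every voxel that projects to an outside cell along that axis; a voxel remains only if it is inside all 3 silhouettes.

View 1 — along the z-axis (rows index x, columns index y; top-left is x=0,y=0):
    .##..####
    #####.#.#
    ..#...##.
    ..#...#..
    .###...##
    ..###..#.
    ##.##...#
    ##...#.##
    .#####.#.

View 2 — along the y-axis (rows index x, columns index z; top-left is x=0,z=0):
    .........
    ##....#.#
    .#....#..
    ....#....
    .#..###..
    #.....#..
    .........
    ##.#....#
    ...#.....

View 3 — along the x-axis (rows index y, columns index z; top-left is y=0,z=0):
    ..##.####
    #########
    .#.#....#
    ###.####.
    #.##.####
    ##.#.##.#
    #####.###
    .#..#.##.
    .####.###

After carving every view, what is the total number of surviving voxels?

initial block: 9^3 = 729
  1. axis=2 (XY plane), |mask|=43  ⇒  voxels=387
  2. axis=1 (XZ plane), |mask|=18  ⇒  voxels=90
  3. axis=0 (YZ plane), |mask|=57  ⇒  voxels=65

65 voxels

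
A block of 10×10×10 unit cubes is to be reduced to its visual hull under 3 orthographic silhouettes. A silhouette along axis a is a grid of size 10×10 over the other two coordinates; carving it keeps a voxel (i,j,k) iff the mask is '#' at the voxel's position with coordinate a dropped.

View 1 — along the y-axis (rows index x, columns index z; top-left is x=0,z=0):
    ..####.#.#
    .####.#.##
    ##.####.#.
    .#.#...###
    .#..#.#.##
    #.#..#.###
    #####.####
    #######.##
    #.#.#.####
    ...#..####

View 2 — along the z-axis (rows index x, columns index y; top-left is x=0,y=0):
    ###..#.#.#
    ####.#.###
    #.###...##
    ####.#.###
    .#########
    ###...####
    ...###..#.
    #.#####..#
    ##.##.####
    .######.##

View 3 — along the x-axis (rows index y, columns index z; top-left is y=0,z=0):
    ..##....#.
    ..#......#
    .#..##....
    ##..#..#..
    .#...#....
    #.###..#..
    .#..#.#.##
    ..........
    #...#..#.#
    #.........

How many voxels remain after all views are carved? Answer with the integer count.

132 voxels

full grid |V| = 1000
carve view 1 (along y, XZ-mask fill 66/100): 660 voxels remain
carve view 2 (along z, XY-mask fill 71/100): 456 voxels remain
carve view 3 (along x, YZ-mask fill 29/100): 132 voxels remain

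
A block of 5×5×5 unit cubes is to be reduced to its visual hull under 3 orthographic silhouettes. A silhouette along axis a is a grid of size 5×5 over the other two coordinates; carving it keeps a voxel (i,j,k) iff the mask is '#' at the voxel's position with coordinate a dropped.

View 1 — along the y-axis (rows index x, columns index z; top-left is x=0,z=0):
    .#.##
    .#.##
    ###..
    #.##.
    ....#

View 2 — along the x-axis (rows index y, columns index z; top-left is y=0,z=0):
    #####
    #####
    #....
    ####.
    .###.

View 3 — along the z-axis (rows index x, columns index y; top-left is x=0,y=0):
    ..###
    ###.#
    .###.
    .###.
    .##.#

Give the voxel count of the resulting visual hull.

remaining voxels: 27

before carving: 125 voxels (5×5×5)
[1] y-view keeps 13 columns → grid now 65
[2] x-view keeps 18 columns → grid now 46
[3] z-view keeps 16 columns → grid now 27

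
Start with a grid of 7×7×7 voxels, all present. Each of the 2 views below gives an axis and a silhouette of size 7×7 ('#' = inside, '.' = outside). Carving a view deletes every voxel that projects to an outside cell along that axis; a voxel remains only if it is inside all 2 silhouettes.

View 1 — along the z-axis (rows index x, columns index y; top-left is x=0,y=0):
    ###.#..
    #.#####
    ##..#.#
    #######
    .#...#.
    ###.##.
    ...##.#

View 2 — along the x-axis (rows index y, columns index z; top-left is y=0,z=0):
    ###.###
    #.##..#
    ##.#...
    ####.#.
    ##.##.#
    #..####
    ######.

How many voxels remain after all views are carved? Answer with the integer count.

full grid |V| = 343
  1. axis=2 (XY plane), |mask|=31  ⇒  voxels=217
  2. axis=0 (YZ plane), |mask|=34  ⇒  voxels=151

151 voxels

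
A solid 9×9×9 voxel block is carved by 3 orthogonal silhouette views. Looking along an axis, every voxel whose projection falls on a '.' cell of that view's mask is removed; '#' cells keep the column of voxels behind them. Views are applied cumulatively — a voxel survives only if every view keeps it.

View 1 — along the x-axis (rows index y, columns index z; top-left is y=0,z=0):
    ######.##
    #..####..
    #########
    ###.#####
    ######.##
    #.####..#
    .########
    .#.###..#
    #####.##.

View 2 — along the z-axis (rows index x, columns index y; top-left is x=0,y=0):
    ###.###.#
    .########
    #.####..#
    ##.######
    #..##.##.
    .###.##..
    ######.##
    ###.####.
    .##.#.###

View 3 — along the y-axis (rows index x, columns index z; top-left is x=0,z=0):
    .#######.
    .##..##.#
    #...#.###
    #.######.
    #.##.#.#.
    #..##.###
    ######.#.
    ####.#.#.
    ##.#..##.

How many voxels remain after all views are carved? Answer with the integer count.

before carving: 729 voxels (9×9×9)
V1 x: intersect with YZ mask (64 set) -- 576 left
V2 z: intersect with XY mask (60 set) -- 428 left
V3 y: intersect with XZ mask (53 set) -- 284 left

284 voxels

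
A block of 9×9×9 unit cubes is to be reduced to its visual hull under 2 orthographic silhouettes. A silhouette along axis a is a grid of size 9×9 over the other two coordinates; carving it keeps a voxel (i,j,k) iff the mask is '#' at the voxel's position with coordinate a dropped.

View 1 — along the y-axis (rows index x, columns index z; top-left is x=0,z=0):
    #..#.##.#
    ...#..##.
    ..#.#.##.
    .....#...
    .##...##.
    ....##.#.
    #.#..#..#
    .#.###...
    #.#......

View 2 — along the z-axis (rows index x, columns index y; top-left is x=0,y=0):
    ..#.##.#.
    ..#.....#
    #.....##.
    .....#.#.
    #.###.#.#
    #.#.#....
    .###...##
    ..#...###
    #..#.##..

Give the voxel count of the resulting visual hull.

start: 9×9×9 = 729 voxels
V1 y: intersect with XZ mask (30 set) -- 270 left
V2 z: intersect with XY mask (33 set) -- 117 left

remaining voxels: 117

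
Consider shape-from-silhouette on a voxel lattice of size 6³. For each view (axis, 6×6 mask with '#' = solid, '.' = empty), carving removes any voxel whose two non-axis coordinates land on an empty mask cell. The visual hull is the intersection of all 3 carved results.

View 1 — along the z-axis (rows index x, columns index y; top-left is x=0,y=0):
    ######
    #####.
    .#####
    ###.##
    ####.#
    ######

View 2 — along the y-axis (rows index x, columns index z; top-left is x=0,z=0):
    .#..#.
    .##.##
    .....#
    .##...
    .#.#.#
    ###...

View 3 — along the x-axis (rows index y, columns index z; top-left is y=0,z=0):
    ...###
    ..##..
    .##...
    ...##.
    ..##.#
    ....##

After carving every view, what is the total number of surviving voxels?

initial block: 6^3 = 216
carve view 1 (along z, XY-mask fill 32/36): 192 voxels remain
carve view 2 (along y, XZ-mask fill 15/36): 80 voxels remain
carve view 3 (along x, YZ-mask fill 14/36): 28 voxels remain

|visual hull| = 28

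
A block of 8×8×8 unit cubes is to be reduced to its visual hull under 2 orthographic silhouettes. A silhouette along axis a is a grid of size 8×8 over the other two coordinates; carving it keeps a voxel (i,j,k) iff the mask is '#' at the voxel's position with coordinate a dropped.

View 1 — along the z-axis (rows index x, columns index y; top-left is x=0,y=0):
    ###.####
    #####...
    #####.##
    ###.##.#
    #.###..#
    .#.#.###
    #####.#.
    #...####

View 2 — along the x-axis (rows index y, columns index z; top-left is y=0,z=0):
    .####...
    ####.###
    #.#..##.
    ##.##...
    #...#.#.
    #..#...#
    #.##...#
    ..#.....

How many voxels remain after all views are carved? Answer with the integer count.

full grid |V| = 512
after view 1 [z-axis, 46 of 64 cells solid] → remaining = 368
after view 2 [x-axis, 30 of 64 cells solid] → remaining = 173

voxel count = 173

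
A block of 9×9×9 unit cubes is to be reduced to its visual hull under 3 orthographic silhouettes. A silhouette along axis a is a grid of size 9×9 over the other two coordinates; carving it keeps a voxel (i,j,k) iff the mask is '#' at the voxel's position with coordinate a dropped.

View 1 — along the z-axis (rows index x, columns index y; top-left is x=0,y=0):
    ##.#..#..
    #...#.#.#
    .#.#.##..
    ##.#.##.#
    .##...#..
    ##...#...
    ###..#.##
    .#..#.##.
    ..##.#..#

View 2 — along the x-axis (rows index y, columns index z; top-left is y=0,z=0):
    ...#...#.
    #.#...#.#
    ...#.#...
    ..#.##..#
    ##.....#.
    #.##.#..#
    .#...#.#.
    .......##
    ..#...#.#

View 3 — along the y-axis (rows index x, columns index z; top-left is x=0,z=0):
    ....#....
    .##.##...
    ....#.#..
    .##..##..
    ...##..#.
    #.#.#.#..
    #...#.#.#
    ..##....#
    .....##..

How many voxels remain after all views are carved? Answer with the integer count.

|visual hull| = 39

before carving: 729 voxels (9×9×9)
V1 z: intersect with XY mask (38 set) -- 342 left
V2 x: intersect with YZ mask (28 set) -- 125 left
V3 y: intersect with XZ mask (27 set) -- 39 left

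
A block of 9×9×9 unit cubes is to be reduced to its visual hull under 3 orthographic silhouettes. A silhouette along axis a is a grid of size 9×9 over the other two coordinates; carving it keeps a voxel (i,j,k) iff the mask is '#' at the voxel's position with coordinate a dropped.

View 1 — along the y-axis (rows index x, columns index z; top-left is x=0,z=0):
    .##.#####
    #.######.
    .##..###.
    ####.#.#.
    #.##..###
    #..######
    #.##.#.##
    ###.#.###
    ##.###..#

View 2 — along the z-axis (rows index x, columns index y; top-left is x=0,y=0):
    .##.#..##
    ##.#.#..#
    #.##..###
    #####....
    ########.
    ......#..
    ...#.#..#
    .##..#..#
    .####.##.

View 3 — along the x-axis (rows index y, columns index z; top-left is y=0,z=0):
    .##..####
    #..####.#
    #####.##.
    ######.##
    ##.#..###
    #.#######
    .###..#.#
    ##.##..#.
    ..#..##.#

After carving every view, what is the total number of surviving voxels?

|visual hull| = 187

full grid |V| = 729
  1. axis=1 (XZ plane), |mask|=57  ⇒  voxels=513
  2. axis=2 (XY plane), |mask|=43  ⇒  voxels=267
  3. axis=0 (YZ plane), |mask|=55  ⇒  voxels=187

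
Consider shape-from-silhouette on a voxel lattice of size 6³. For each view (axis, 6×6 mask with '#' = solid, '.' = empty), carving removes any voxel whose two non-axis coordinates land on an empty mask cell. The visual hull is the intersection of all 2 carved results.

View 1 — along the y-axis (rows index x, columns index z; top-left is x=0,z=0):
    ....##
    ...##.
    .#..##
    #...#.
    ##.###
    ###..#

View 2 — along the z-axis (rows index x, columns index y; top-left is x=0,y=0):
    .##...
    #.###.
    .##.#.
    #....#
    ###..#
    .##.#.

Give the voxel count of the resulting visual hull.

initial block: 6^3 = 216
  1. axis=1 (XZ plane), |mask|=18  ⇒  voxels=108
  2. axis=2 (XY plane), |mask|=18  ⇒  voxels=57

remaining voxels: 57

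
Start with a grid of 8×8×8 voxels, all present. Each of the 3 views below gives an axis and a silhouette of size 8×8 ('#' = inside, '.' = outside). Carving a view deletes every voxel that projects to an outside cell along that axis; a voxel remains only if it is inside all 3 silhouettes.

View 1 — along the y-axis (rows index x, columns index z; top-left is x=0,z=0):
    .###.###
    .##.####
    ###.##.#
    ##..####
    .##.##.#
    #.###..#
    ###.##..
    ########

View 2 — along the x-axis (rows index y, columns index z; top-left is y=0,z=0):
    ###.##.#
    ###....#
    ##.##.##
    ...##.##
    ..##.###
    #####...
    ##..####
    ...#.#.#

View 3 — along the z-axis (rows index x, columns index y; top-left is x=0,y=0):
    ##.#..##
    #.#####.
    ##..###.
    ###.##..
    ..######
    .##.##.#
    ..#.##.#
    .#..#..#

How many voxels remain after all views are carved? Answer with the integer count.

before carving: 512 voxels (8×8×8)
step 1: project along y, AND mask (47/64) → |grid| = 376
step 2: project along x, AND mask (39/64) → |grid| = 231
step 3: project along z, AND mask (39/64) → |grid| = 137

voxel count = 137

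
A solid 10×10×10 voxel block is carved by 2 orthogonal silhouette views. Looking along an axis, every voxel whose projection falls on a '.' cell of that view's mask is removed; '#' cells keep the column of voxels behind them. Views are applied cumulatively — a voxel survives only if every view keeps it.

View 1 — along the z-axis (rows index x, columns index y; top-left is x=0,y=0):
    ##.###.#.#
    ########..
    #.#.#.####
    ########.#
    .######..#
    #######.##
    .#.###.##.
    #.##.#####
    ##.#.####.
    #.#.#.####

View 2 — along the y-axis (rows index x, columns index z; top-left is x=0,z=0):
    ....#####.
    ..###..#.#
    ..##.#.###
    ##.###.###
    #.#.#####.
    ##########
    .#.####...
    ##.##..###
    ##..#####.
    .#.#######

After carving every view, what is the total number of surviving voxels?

full grid |V| = 1000
carve view 1 (along z, XY-mask fill 75/100): 750 voxels remain
carve view 2 (along y, XZ-mask fill 68/100): 519 voxels remain

voxel count = 519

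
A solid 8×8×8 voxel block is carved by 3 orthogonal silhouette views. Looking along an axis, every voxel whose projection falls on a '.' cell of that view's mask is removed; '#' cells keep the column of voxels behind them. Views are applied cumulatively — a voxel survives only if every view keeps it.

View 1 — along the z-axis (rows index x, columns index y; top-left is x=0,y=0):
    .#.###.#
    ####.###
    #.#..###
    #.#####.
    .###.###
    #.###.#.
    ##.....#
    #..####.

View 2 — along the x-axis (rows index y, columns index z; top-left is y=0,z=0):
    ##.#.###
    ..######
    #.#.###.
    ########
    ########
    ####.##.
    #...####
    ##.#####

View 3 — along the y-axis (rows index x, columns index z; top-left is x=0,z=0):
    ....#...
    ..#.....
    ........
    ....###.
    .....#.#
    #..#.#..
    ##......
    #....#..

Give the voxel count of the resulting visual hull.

61 voxels

initial block: 8^3 = 512
carve view 1 (along z, XY-mask fill 42/64): 336 voxels remain
carve view 2 (along x, YZ-mask fill 51/64): 266 voxels remain
carve view 3 (along y, XZ-mask fill 14/64): 61 voxels remain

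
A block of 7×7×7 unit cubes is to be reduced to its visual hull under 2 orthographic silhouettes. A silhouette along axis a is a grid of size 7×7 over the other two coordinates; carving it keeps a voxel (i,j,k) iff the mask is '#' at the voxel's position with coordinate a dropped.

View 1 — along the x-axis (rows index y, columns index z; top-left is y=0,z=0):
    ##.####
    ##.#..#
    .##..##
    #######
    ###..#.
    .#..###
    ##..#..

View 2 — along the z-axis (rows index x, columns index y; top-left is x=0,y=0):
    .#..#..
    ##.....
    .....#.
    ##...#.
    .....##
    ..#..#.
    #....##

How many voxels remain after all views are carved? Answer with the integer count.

remaining voxels: 64

before carving: 343 voxels (7×7×7)
step 1: project along x, AND mask (32/49) → |grid| = 224
step 2: project along z, AND mask (15/49) → |grid| = 64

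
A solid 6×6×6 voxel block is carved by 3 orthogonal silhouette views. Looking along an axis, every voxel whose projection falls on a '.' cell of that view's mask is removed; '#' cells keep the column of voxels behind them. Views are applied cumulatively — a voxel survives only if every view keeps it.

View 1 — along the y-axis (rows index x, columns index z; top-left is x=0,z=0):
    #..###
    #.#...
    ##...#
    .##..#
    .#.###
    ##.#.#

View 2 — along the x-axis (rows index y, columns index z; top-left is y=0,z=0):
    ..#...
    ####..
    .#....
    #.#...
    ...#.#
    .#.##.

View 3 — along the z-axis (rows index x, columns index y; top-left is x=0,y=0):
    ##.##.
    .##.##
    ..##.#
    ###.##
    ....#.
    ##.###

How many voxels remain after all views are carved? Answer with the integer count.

|visual hull| = 26

full grid |V| = 216
after view 1 [y-axis, 20 of 36 cells solid] → remaining = 120
after view 2 [x-axis, 13 of 36 cells solid] → remaining = 42
after view 3 [z-axis, 22 of 36 cells solid] → remaining = 26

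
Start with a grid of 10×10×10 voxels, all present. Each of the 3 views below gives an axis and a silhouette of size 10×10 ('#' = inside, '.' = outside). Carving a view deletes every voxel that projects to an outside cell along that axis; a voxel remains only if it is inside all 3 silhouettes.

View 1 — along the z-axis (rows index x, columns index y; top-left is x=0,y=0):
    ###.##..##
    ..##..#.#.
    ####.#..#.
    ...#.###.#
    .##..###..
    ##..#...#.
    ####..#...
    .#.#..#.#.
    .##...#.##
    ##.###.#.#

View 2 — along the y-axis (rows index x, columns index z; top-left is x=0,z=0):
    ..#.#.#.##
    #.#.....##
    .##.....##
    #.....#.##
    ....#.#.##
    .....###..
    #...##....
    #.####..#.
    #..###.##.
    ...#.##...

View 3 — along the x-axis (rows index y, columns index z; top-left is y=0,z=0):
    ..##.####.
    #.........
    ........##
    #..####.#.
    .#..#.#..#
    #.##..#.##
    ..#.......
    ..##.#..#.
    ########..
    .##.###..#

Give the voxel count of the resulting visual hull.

initial block: 10^3 = 1000
V1 z: intersect with XY mask (52 set) -- 520 left
V2 y: intersect with XZ mask (42 set) -- 217 left
V3 x: intersect with YZ mask (44 set) -- 98 left

remaining voxels: 98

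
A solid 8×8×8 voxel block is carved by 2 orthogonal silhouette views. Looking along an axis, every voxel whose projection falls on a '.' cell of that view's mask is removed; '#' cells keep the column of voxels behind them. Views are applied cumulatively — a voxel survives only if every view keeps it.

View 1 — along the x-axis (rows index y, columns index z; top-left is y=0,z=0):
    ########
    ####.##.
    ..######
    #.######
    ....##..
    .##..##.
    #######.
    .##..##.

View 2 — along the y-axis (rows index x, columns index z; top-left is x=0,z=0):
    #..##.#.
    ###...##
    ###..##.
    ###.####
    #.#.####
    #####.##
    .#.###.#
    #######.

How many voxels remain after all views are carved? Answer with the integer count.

|visual hull| = 254

initial block: 8^3 = 512
carve view 1 (along x, YZ-mask fill 44/64): 352 voxels remain
carve view 2 (along y, XZ-mask fill 46/64): 254 voxels remain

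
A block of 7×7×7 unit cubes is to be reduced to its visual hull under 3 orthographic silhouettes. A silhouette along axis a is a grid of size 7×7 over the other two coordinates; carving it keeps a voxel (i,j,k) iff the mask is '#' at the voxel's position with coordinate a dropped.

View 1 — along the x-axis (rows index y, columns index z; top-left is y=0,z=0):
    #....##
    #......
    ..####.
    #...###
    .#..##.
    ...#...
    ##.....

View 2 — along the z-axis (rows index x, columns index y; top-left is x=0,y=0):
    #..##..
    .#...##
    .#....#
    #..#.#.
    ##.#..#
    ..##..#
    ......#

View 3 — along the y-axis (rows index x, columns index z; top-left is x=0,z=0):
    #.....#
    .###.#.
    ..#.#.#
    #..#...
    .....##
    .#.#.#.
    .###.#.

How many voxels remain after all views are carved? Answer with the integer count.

|visual hull| = 18

initial block: 7^3 = 343
carve view 1 (along x, YZ-mask fill 18/49): 126 voxels remain
carve view 2 (along z, XY-mask fill 19/49): 47 voxels remain
carve view 3 (along y, XZ-mask fill 20/49): 18 voxels remain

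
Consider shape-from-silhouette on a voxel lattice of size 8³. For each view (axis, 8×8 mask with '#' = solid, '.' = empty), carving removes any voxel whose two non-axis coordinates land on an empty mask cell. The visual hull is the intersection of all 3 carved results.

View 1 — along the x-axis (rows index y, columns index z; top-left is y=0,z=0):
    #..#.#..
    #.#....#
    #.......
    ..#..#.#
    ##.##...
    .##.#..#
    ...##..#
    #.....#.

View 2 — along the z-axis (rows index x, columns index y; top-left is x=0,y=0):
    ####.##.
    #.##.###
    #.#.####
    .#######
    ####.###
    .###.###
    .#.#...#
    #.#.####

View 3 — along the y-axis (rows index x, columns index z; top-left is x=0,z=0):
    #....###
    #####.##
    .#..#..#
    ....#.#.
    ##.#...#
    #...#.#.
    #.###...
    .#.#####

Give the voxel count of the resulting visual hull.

full grid |V| = 512
[1] x-view keeps 23 columns → grid now 184
[2] z-view keeps 47 columns → grid now 130
[3] y-view keeps 33 columns → grid now 67

voxel count = 67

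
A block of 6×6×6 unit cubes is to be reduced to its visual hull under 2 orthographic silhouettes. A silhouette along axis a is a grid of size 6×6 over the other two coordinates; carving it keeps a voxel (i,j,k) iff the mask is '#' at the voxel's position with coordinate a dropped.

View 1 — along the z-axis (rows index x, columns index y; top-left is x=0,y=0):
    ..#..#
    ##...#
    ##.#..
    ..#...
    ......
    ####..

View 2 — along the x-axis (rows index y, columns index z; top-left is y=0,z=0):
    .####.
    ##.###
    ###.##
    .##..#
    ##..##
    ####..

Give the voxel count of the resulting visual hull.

full grid |V| = 216
carve view 1 (along z, XY-mask fill 13/36): 78 voxels remain
carve view 2 (along x, YZ-mask fill 25/36): 56 voxels remain

56 voxels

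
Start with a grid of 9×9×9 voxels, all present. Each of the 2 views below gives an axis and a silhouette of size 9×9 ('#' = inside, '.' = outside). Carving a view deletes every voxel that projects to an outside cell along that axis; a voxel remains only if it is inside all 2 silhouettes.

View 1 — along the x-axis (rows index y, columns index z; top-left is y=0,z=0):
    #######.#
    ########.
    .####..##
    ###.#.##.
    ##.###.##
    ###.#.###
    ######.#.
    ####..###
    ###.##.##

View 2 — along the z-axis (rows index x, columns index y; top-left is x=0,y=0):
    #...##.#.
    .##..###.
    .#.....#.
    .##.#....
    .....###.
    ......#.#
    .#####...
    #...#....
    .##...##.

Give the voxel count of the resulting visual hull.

before carving: 729 voxels (9×9×9)
[1] x-view keeps 63 columns → grid now 567
[2] z-view keeps 30 columns → grid now 212

|visual hull| = 212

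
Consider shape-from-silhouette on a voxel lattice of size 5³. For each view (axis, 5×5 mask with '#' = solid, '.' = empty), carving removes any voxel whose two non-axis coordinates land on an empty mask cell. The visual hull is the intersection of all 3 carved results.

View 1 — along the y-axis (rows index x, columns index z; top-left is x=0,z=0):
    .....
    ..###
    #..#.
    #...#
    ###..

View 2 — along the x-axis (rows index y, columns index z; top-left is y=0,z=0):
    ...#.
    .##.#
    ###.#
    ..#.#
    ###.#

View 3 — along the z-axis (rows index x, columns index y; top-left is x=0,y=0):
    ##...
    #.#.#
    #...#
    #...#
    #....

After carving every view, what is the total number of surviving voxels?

before carving: 125 voxels (5×5×5)
  1. axis=1 (XZ plane), |mask|=10  ⇒  voxels=50
  2. axis=0 (YZ plane), |mask|=14  ⇒  voxels=27
  3. axis=2 (XY plane), |mask|=10  ⇒  voxels=9

remaining voxels: 9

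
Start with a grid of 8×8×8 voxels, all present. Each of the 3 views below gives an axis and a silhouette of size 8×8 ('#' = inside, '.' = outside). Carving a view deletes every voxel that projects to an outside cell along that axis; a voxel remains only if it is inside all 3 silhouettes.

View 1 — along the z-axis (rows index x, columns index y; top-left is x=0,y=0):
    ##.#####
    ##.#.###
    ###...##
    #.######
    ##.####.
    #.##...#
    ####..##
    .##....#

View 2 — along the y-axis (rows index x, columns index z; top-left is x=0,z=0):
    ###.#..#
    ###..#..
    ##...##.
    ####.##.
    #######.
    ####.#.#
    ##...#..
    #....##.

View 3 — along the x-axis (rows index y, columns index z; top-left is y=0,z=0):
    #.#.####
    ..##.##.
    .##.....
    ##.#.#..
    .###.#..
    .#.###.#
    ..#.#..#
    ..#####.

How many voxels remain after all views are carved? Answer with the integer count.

before carving: 512 voxels (8×8×8)
carve view 1 (along z, XY-mask fill 44/64): 352 voxels remain
carve view 2 (along y, XZ-mask fill 38/64): 214 voxels remain
carve view 3 (along x, YZ-mask fill 33/64): 108 voxels remain

remaining voxels: 108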